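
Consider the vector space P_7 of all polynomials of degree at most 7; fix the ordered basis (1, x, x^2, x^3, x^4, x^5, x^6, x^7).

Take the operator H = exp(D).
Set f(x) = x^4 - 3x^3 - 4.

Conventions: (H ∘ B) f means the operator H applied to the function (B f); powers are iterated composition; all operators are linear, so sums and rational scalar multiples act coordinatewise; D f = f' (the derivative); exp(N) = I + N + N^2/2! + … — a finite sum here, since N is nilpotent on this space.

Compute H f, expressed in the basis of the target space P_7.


order-1 term: 4x^3 - 9x^2
order-2 term: 6x^2 - 9x
order-3 term: 4x - 3
order-4 term: 1
the series for exp(D) f terminates at order 4
exp(D) f = x^4 + x^3 - 3x^2 - 5x - 6

the result is g(x) = x^4 + x^3 - 3x^2 - 5x - 6


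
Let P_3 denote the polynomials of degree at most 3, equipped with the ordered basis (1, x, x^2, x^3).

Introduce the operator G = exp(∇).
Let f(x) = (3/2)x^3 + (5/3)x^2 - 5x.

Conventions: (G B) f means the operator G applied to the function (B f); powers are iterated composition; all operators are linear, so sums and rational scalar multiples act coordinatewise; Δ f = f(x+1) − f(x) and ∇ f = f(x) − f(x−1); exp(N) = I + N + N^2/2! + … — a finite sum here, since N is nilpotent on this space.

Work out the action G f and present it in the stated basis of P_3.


the result is g(x) = (3/2)x^3 + (37/6)x^2 - (5/3)x - 13/2

order-1 term: (9/2)x^2 - (7/6)x - 31/6
order-2 term: (9/2)x - 17/6
order-3 term: 3/2
the series for exp(∇) f terminates at order 3
exp(∇) f = (3/2)x^3 + (37/6)x^2 - (5/3)x - 13/2


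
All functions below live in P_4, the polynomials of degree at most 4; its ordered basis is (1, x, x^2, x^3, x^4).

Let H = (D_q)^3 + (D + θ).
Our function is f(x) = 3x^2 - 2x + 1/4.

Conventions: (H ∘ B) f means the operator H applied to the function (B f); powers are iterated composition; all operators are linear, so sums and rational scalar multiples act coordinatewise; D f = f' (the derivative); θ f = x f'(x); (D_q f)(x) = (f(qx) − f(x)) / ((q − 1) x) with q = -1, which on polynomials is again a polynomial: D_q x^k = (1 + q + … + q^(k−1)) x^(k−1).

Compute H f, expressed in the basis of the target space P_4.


D_q f = -2
D_q D_q f = 0
D_q D_q D_q f = 0
D f = 6x - 2
θ f = 6x^2 - 2x
(D + θ) f = 6x^2 + 4x - 2
((D_q)^3 + (D + θ)) f = 6x^2 + 4x - 2

the result is g(x) = 6x^2 + 4x - 2


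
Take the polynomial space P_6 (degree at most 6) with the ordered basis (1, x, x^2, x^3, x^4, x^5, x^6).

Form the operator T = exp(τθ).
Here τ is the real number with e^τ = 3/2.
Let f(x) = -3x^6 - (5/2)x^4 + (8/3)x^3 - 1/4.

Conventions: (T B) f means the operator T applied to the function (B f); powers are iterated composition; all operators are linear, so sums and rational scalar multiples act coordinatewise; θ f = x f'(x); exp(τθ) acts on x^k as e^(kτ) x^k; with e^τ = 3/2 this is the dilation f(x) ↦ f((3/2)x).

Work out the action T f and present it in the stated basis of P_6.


the result is g(x) = -(2187/64)x^6 - (405/32)x^4 + 9x^3 - 1/4

exp(τθ) x^k = e^(kτ) x^k; with e^τ = 3/2 this sends x^k to (3/2)^k x^k
x^3 ↦ 27/8 x^3
x^4 ↦ 81/16 x^4
x^6 ↦ 729/64 x^6
applying this coordinatewise to f: exp(τθ) f = -(2187/64)x^6 - (405/32)x^4 + 9x^3 - 1/4


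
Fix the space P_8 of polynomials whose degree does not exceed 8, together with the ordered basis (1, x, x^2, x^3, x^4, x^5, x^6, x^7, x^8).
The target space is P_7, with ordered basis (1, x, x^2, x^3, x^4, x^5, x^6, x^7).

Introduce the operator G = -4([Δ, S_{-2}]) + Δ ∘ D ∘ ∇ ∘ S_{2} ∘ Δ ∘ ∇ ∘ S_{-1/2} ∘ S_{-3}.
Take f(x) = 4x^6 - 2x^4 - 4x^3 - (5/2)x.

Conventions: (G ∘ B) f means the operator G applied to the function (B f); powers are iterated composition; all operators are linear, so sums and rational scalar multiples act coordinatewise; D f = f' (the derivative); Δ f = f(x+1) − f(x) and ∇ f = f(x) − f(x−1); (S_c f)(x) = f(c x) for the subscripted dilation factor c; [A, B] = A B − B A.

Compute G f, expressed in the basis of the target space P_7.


S_{-2} f = 256x^6 - 32x^4 + 32x^3 + 5x
Δ S_{-2} f = 1536x^5 + 3840x^4 + 4992x^3 + 3744x^2 + 1504x + 261
Δ f = 24x^5 + 60x^4 + 72x^3 + 36x^2 + 4x - 9/2
S_{-2} Δ f = -768x^5 + 960x^4 - 576x^3 + 144x^2 - 8x - 9/2
[Δ, S_{-2}] f = 2304x^5 + 2880x^4 + 5568x^3 + 3600x^2 + 1512x + 531/2
(-4([Δ, S_{-2}])) f = -9216x^5 - 11520x^4 - 22272x^3 - 14400x^2 - 6048x - 1062
S_{-3} f = 2916x^6 - 162x^4 + 108x^3 + (15/2)x
S_{-1/2} S_{-3} f = (729/16)x^6 - (81/8)x^4 - (27/2)x^3 - (15/4)x
∇ S_{-1/2} S_{-3} f = (2187/8)x^5 - (10935/16)x^4 + (3483/4)x^3 - (10611/16)x^2 + (2187/8)x - 843/16
Δ (∇ ∘ S_{-1/2} ∘ S_{-3}) f = (10935/8)x^4 + (9963/8)x^2 - 81x + 567/8
S_{2} Δ (∇ ∘ S_{-1/2} ∘ S_{-3}) f = 21870x^4 + (9963/2)x^2 - 162x + 567/8
∇ (S_{2} ∘ Δ) (∇ ∘ S_{-1/2} ∘ S_{-3}) f = 87480x^3 - 131220x^2 + 97443x - 54027/2
D ∇ (S_{2} ∘ Δ) (∇ ∘ S_{-1/2} ∘ S_{-3}) f = 262440x^2 - 262440x + 97443
Δ D ∇ (S_{2} ∘ Δ) (∇ ∘ S_{-1/2} ∘ S_{-3}) f = 524880x
(-4([Δ, S_{-2}]) + Δ ∘ D ∘ ∇ ∘ S_{2} ∘ Δ ∘ ∇ ∘ S_{-1/2} ∘ S_{-3}) f = -9216x^5 - 11520x^4 - 22272x^3 - 14400x^2 + 518832x - 1062

the result is g(x) = -9216x^5 - 11520x^4 - 22272x^3 - 14400x^2 + 518832x - 1062


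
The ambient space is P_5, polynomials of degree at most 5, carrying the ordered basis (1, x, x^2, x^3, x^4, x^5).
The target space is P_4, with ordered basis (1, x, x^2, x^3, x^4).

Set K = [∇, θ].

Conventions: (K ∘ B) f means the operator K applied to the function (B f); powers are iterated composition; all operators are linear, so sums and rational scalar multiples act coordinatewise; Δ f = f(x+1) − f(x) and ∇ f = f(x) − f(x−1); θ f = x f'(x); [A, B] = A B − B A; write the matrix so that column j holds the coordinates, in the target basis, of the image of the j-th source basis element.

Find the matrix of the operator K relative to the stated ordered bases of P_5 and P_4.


image of 1: 0
image of x: 1
image of x^2: 2x - 2
image of x^3: 3x^2 - 6x + 3
image of x^4: 4x^3 - 12x^2 + 12x - 4
image of x^5: 5x^4 - 20x^3 + 30x^2 - 20x + 5
each image's coordinates form column j of the matrix

the matrix is [[0, 1, -2, 3, -4, 5]; [0, 0, 2, -6, 12, -20]; [0, 0, 0, 3, -12, 30]; [0, 0, 0, 0, 4, -20]; [0, 0, 0, 0, 0, 5]] (rows listed top to bottom)


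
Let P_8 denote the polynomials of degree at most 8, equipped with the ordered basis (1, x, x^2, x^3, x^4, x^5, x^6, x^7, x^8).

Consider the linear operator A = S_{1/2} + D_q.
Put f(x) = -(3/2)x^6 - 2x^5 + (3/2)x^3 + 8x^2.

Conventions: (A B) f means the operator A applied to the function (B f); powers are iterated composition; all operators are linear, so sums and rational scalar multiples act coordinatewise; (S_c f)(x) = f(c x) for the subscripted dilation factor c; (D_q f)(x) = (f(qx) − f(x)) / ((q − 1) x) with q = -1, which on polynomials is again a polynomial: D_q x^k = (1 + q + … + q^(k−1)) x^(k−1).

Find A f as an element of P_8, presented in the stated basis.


S_{1/2} f = -(3/128)x^6 - (1/16)x^5 + (3/16)x^3 + 2x^2
D_q f = -2x^4 + (3/2)x^2
(S_{1/2} + D_q) f = -(3/128)x^6 - (1/16)x^5 - 2x^4 + (3/16)x^3 + (7/2)x^2

the image equals g(x) = -(3/128)x^6 - (1/16)x^5 - 2x^4 + (3/16)x^3 + (7/2)x^2


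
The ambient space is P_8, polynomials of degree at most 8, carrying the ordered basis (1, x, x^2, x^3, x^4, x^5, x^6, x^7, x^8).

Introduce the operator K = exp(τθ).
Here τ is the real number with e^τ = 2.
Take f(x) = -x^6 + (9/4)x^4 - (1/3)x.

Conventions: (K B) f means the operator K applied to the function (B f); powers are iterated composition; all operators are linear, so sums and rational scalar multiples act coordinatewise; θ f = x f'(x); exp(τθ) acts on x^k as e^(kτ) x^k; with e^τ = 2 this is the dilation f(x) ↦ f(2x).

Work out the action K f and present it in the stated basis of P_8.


g(x) = -64x^6 + 36x^4 - (2/3)x

exp(τθ) x^k = e^(kτ) x^k; with e^τ = 2 this sends x^k to 2^k x^k
x ↦ 2 x
x^4 ↦ 16 x^4
x^6 ↦ 64 x^6
applying this coordinatewise to f: exp(τθ) f = -64x^6 + 36x^4 - (2/3)x


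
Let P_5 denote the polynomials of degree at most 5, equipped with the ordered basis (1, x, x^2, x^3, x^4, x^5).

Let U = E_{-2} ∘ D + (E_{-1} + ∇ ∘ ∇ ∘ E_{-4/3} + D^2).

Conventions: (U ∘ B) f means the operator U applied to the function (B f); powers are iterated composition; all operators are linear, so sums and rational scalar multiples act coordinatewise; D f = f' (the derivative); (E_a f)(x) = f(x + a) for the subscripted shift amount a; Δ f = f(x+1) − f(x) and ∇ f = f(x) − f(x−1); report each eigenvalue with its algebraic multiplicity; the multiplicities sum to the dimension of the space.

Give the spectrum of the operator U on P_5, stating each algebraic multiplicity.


image of 1: 1
image of x: x
image of x^2: x^2 + 1
image of x^3: x^3 + 3x - 3
image of x^4: x^4 + 6x^2 - 12x + 109/3
image of x^5: x^5 + 10x^3 - 30x^2 + (545/3)x - 5357/27
the matrix is upper triangular; its diagonal is (1, 1, 1, 1, 1, 1)
for a triangular matrix the eigenvalues are the diagonal entries, with algebraic multiplicity their repetition count

λ = 1 (multiplicity 6)


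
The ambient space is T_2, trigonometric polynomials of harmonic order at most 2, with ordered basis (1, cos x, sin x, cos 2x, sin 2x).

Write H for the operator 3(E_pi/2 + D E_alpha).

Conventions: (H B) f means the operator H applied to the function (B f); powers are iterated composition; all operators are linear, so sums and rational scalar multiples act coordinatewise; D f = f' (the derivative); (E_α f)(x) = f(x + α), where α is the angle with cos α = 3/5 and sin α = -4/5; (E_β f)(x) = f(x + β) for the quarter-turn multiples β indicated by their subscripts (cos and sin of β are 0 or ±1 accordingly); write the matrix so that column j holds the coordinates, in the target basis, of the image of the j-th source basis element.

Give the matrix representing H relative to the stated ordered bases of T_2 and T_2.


the matrix is [[3, 0, 0, 0, 0]; [0, 12/5, 24/5, 0, 0]; [0, -24/5, 12/5, 0, 0]; [0, 0, 0, 69/25, -42/25]; [0, 0, 0, 42/25, 69/25]] (rows listed top to bottom)

image of 1: 3
image of cos x: (12/5)cos x - (24/5)sin x
image of sin x: (24/5)cos x + (12/5)sin x
image of cos 2x: (69/25)cos 2x + (42/25)sin 2x
image of sin 2x: -(42/25)cos 2x + (69/25)sin 2x
each image's coordinates form column j of the matrix


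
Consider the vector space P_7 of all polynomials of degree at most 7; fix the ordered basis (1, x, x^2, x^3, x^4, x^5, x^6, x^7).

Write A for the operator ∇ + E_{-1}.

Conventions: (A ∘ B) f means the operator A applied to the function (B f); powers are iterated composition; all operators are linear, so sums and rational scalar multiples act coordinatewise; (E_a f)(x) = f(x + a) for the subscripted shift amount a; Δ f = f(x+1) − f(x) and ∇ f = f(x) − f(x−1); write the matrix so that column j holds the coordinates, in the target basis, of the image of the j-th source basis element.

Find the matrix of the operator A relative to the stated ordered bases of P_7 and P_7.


the matrix is [[1, 0, 0, 0, 0, 0, 0, 0]; [0, 1, 0, 0, 0, 0, 0, 0]; [0, 0, 1, 0, 0, 0, 0, 0]; [0, 0, 0, 1, 0, 0, 0, 0]; [0, 0, 0, 0, 1, 0, 0, 0]; [0, 0, 0, 0, 0, 1, 0, 0]; [0, 0, 0, 0, 0, 0, 1, 0]; [0, 0, 0, 0, 0, 0, 0, 1]] (rows listed top to bottom)

image of 1: 1
image of x: x
image of x^2: x^2
image of x^3: x^3
image of x^4: x^4
image of x^5: x^5
image of x^6: x^6
image of x^7: x^7
each image's coordinates form column j of the matrix


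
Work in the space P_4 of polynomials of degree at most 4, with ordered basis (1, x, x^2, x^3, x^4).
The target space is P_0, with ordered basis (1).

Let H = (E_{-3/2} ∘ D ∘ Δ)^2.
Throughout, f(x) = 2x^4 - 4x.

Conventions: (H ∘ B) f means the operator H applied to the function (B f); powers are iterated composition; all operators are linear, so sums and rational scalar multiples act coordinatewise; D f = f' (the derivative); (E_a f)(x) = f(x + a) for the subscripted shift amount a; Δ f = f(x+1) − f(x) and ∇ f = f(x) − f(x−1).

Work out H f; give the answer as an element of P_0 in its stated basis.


the image equals g(x) = 48

Δ f = 8x^3 + 12x^2 + 8x - 2
D Δ f = 24x^2 + 24x + 8
E_{-3/2} D Δ f = 24x^2 - 48x + 26
Δ (E_{-3/2} ∘ D ∘ Δ) f = 48x - 24
D Δ (E_{-3/2} ∘ D ∘ Δ) f = 48
E_{-3/2} D Δ (E_{-3/2} ∘ D ∘ Δ) f = 48


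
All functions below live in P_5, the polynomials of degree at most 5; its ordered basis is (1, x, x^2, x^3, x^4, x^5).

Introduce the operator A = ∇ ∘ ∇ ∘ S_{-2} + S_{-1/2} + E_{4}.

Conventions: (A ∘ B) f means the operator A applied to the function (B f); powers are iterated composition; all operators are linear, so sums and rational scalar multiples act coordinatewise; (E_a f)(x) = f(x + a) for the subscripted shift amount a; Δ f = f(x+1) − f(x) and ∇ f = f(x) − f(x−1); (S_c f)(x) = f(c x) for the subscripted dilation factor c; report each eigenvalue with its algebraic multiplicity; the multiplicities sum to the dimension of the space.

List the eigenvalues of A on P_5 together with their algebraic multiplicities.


λ = 1/2 (multiplicity 1), λ = 7/8 (multiplicity 1), λ = 31/32 (multiplicity 1), λ = 17/16 (multiplicity 1), λ = 5/4 (multiplicity 1), λ = 2 (multiplicity 1)

image of 1: 2
image of x: (1/2)x + 4
image of x^2: (5/4)x^2 + 8x + 24
image of x^3: (7/8)x^3 + 12x^2 + 112
image of x^4: (17/16)x^4 + 16x^3 + 288x^2 - 128x + 480
image of x^5: (31/32)x^5 + 20x^4 - 480x^3 + 2560x^2 - 960x + 1984
the matrix is upper triangular; its diagonal is (2, 1/2, 5/4, 7/8, 17/16, 31/32)
for a triangular matrix the eigenvalues are the diagonal entries, with algebraic multiplicity their repetition count


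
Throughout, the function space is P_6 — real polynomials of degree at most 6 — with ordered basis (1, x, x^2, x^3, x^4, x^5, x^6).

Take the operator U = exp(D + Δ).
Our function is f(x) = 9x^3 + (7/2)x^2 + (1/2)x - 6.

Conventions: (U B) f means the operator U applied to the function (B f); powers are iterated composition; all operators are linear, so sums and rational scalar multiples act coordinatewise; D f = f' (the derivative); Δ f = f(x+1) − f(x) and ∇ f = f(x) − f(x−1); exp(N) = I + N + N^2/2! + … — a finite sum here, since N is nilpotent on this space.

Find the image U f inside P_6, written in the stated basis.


the result is g(x) = 9x^3 + (115/2)x^2 + (299/2)x + 295/2

order-1 term: 54x^2 + 41x + 27/2
order-2 term: 108x + 68
order-3 term: 72
the series for exp(D + Δ) f terminates at order 3
exp(D + Δ) f = 9x^3 + (115/2)x^2 + (299/2)x + 295/2


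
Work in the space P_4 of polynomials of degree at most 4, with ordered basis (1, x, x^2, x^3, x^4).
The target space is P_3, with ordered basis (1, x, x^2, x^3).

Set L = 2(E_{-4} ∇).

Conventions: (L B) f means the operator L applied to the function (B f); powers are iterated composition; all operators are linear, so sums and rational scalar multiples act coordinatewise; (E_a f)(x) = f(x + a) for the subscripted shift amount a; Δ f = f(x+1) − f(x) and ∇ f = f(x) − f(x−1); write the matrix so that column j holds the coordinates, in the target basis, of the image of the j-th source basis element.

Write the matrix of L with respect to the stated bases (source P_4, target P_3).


the matrix is [[0, 2, -18, 122, -738]; [0, 0, 4, -54, 488]; [0, 0, 0, 6, -108]; [0, 0, 0, 0, 8]] (rows listed top to bottom)

image of 1: 0
image of x: 2
image of x^2: 4x - 18
image of x^3: 6x^2 - 54x + 122
image of x^4: 8x^3 - 108x^2 + 488x - 738
each image's coordinates form column j of the matrix


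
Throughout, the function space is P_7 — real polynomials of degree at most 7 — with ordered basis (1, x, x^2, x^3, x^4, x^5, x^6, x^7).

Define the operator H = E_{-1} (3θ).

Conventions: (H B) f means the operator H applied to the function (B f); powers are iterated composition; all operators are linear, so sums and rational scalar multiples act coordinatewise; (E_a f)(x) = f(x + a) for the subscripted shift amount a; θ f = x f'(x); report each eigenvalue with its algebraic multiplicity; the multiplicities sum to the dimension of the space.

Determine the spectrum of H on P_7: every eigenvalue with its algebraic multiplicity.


image of 1: 0
image of x: 3x - 3
image of x^2: 6x^2 - 12x + 6
image of x^3: 9x^3 - 27x^2 + 27x - 9
image of x^4: 12x^4 - 48x^3 + 72x^2 - 48x + 12
image of x^5: 15x^5 - 75x^4 + 150x^3 - 150x^2 + 75x - 15
image of x^6: 18x^6 - 108x^5 + 270x^4 - 360x^3 + 270x^2 - 108x + 18
image of x^7: 21x^7 - 147x^6 + 441x^5 - 735x^4 + 735x^3 - 441x^2 + 147x - 21
the matrix is upper triangular; its diagonal is (0, 3, 6, 9, 12, 15, 18, 21)
for a triangular matrix the eigenvalues are the diagonal entries, with algebraic multiplicity their repetition count

λ = 0 (multiplicity 1), λ = 3 (multiplicity 1), λ = 6 (multiplicity 1), λ = 9 (multiplicity 1), λ = 12 (multiplicity 1), λ = 15 (multiplicity 1), λ = 18 (multiplicity 1), λ = 21 (multiplicity 1)


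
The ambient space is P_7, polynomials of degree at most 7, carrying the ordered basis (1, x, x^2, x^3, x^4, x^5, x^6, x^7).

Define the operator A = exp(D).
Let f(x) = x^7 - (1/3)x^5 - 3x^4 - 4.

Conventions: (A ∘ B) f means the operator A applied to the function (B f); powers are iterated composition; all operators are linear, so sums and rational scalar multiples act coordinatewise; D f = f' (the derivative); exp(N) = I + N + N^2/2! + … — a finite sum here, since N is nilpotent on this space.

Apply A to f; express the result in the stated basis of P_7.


the image equals g(x) = x^7 + 7x^6 + (62/3)x^5 + (91/3)x^4 + (59/3)x^3 - (1/3)x^2 - (20/3)x - 19/3

order-1 term: 7x^6 - (5/3)x^4 - 12x^3
order-2 term: 21x^5 - (10/3)x^3 - 18x^2
order-3 term: 35x^4 - (10/3)x^2 - 12x
order-4 term: 35x^3 - (5/3)x - 3
order-5 term: 21x^2 - 1/3
order-6 term: 7x
order-7 term: 1
the series for exp(D) f terminates at order 7
exp(D) f = x^7 + 7x^6 + (62/3)x^5 + (91/3)x^4 + (59/3)x^3 - (1/3)x^2 - (20/3)x - 19/3


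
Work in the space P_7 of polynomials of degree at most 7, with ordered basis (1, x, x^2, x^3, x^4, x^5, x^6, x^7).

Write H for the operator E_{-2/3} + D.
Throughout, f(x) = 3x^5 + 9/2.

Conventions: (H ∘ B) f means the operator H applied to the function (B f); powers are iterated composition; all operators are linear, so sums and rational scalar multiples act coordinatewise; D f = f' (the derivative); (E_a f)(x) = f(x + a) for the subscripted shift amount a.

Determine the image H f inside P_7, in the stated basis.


E_{-2/3} f = 3x^5 - 10x^4 + (40/3)x^3 - (80/9)x^2 + (80/27)x + 665/162
D f = 15x^4
(E_{-2/3} + D) f = 3x^5 + 5x^4 + (40/3)x^3 - (80/9)x^2 + (80/27)x + 665/162

g(x) = 3x^5 + 5x^4 + (40/3)x^3 - (80/9)x^2 + (80/27)x + 665/162


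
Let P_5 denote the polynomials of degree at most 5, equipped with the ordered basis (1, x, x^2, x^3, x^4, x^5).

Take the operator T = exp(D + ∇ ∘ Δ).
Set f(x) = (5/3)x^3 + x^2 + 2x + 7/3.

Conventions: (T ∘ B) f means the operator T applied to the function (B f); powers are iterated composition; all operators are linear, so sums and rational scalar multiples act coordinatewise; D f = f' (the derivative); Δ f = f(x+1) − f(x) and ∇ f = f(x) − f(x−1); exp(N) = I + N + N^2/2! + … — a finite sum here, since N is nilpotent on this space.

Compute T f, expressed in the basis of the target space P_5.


order-1 term: 5x^2 + 12x + 4
order-2 term: 5x + 11
order-3 term: 5/3
the series for exp(D + ∇ ∘ Δ) f terminates at order 3
exp(D + ∇ ∘ Δ) f = (5/3)x^3 + 6x^2 + 19x + 19

g(x) = (5/3)x^3 + 6x^2 + 19x + 19


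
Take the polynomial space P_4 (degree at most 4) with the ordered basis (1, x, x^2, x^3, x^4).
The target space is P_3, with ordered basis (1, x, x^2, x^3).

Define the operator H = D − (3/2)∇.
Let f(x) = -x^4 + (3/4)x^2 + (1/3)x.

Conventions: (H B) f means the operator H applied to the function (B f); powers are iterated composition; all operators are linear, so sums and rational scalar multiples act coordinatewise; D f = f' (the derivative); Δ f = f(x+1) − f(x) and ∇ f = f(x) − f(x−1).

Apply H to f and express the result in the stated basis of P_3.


D f = -4x^3 + (3/2)x + 1/3
∇ f = -4x^3 + 6x^2 - (5/2)x + 7/12
(-(3/2)∇) f = 6x^3 - 9x^2 + (15/4)x - 7/8
(D − (3/2)∇) f = 2x^3 - 9x^2 + (21/4)x - 13/24

the result is g(x) = 2x^3 - 9x^2 + (21/4)x - 13/24


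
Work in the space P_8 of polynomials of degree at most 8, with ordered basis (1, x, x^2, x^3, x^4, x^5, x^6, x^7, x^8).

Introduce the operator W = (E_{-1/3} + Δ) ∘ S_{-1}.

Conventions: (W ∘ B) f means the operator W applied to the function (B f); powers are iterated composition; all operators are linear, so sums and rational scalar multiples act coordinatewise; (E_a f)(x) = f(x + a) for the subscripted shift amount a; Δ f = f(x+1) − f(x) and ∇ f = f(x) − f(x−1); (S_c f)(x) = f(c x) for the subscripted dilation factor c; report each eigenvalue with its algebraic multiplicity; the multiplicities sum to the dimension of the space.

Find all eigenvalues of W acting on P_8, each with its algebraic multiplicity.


image of 1: 1
image of x: -x - 2/3
image of x^2: x^2 + (4/3)x + 10/9
image of x^3: -x^3 - 2x^2 - (10/3)x - 26/27
image of x^4: x^4 + (8/3)x^3 + (20/3)x^2 + (104/27)x + 82/81
image of x^5: -x^5 - (10/3)x^4 - (100/9)x^3 - (260/27)x^2 - (410/81)x - 242/243
image of x^6: x^6 + 4x^5 + (50/3)x^4 + (520/27)x^3 + (410/27)x^2 + (484/81)x + 730/729
image of x^7: -x^7 - (14/3)x^6 - (70/3)x^5 - (910/27)x^4 - (2870/81)x^3 - (1694/81)x^2 - (5110/729)x - 2186/2187
image of x^8: x^8 + (16/3)x^7 + (280/9)x^6 + (1456/27)x^5 + (5740/81)x^4 + (13552/243)x^3 + (20440/729)x^2 + (17488/2187)x + 6562/6561
the matrix is upper triangular; its diagonal is (1, -1, 1, -1, 1, -1, 1, -1, 1)
for a triangular matrix the eigenvalues are the diagonal entries, with algebraic multiplicity their repetition count

λ = -1 (multiplicity 4), λ = 1 (multiplicity 5)


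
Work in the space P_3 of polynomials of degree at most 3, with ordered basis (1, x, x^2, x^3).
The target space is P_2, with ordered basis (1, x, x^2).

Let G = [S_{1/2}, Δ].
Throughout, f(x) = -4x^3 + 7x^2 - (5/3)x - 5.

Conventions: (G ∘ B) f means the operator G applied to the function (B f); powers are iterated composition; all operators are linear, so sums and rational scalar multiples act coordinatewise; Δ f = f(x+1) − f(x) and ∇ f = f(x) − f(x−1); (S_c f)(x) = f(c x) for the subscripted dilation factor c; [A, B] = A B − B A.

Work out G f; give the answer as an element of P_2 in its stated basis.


the result is g(x) = -(3/2)x^2 - x + 11/12

Δ f = -12x^2 + 2x + 4/3
S_{1/2} Δ f = -3x^2 + x + 4/3
S_{1/2} f = -(1/2)x^3 + (7/4)x^2 - (5/6)x - 5
Δ S_{1/2} f = -(3/2)x^2 + 2x + 5/12
[S_{1/2}, Δ] f = -(3/2)x^2 - x + 11/12


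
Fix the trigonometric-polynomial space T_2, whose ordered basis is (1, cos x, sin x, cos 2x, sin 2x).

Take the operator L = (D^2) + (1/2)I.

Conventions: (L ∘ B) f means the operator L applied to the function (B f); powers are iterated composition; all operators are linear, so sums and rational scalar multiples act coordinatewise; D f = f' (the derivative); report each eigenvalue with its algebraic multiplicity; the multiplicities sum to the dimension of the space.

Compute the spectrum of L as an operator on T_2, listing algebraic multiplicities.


image of 1: 1/2
image of cos x: -(1/2)cos x
image of sin x: -(1/2)sin x
image of cos 2x: -(7/2)cos 2x
image of sin 2x: -(7/2)sin 2x
the matrix is diagonal; its diagonal is (1/2, -1/2, -1/2, -7/2, -7/2)
for a triangular matrix the eigenvalues are the diagonal entries, with algebraic multiplicity their repetition count

λ = -7/2 (multiplicity 2), λ = -1/2 (multiplicity 2), λ = 1/2 (multiplicity 1)


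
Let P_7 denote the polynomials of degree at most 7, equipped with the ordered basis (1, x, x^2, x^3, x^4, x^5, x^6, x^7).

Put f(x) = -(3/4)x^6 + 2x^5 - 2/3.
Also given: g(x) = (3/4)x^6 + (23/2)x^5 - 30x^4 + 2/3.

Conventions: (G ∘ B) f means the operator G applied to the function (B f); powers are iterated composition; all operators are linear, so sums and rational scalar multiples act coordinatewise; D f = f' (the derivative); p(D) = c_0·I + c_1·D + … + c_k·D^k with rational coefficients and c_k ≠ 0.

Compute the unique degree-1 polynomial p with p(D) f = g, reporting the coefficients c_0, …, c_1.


c_0 = -1, c_1 = -3

D^0 f = -(3/4)x^6 + 2x^5 - 2/3
D^1 f = -(9/2)x^5 + 10x^4
matching coefficients of g against c_0 f + c_1 Df + … from the top degree down determines the c_i
solution: c_0 = -1, c_1 = -3


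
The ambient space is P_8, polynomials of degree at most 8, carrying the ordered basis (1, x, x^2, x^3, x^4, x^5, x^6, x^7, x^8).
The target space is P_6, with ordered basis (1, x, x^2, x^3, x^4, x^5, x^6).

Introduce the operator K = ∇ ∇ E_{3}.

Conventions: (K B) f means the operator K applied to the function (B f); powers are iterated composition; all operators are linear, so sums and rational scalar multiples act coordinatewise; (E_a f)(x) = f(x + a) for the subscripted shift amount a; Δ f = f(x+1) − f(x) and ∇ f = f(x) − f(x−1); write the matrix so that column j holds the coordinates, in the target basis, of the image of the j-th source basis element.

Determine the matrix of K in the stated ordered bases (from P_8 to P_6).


image of 1: 0
image of x: 0
image of x^2: 2
image of x^3: 6x + 12
image of x^4: 12x^2 + 48x + 50
image of x^5: 20x^3 + 120x^2 + 250x + 180
image of x^6: 30x^4 + 240x^3 + 750x^2 + 1080x + 602
image of x^7: 42x^5 + 420x^4 + 1750x^3 + 3780x^2 + 4214x + 1932
image of x^8: 56x^6 + 672x^5 + 3500x^4 + 10080x^3 + 16856x^2 + 15456x + 6050
each image's coordinates form column j of the matrix

the matrix is [[0, 0, 2, 12, 50, 180, 602, 1932, 6050]; [0, 0, 0, 6, 48, 250, 1080, 4214, 15456]; [0, 0, 0, 0, 12, 120, 750, 3780, 16856]; [0, 0, 0, 0, 0, 20, 240, 1750, 10080]; [0, 0, 0, 0, 0, 0, 30, 420, 3500]; [0, 0, 0, 0, 0, 0, 0, 42, 672]; [0, 0, 0, 0, 0, 0, 0, 0, 56]] (rows listed top to bottom)


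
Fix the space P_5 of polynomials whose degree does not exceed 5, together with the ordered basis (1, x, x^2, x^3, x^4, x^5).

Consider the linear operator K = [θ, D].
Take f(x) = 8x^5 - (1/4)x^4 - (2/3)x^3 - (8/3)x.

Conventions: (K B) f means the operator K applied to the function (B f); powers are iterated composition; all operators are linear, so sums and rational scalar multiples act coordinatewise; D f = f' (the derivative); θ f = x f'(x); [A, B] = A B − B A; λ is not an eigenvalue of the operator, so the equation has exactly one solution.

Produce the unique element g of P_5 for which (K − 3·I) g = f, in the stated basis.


the image equals g(x) = -(8/3)x^5 + (163/36)x^4 - (157/27)x^3 + (157/27)x^2 - (242/81)x + 242/243

write g with unknown coordinates in the stated basis and equate coefficients in (K − 3·I) g = f
solving from the highest basis element down gives g = -(8/3)x^5 + (163/36)x^4 - (157/27)x^3 + (157/27)x^2 - (242/81)x + 242/243
check: K g = (40/3)x^4 - (163/9)x^3 + (157/9)x^2 - (314/27)x + 242/81
so K g − 3·g = 8x^5 - (1/4)x^4 - (2/3)x^3 - (8/3)x = f ✓


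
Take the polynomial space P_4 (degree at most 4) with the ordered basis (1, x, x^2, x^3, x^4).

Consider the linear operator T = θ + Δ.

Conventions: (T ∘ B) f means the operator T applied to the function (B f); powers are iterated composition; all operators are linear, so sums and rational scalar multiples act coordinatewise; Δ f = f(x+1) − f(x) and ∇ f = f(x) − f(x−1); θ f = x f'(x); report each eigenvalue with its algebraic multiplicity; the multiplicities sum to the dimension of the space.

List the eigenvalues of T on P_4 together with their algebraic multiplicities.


image of 1: 0
image of x: x + 1
image of x^2: 2x^2 + 2x + 1
image of x^3: 3x^3 + 3x^2 + 3x + 1
image of x^4: 4x^4 + 4x^3 + 6x^2 + 4x + 1
the matrix is upper triangular; its diagonal is (0, 1, 2, 3, 4)
for a triangular matrix the eigenvalues are the diagonal entries, with algebraic multiplicity their repetition count

λ = 0 (multiplicity 1), λ = 1 (multiplicity 1), λ = 2 (multiplicity 1), λ = 3 (multiplicity 1), λ = 4 (multiplicity 1)


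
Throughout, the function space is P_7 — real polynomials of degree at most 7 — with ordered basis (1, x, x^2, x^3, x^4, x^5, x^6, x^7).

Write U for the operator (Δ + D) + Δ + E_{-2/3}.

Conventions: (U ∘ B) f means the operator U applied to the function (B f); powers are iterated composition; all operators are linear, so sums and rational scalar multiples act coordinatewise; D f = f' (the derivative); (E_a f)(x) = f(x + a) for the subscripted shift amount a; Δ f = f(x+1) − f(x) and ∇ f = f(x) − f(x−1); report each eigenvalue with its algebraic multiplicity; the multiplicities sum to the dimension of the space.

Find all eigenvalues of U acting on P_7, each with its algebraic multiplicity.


image of 1: 1
image of x: x + 7/3
image of x^2: x^2 + (14/3)x + 22/9
image of x^3: x^3 + 7x^2 + (22/3)x + 46/27
image of x^4: x^4 + (28/3)x^3 + (44/3)x^2 + (184/27)x + 178/81
image of x^5: x^5 + (35/3)x^4 + (220/9)x^3 + (460/27)x^2 + (890/81)x + 454/243
image of x^6: x^6 + 14x^5 + (110/3)x^4 + (920/27)x^3 + (890/27)x^2 + (908/81)x + 1522/729
image of x^7: x^7 + (49/3)x^6 + (154/3)x^5 + (1610/27)x^4 + (6230/81)x^3 + (3178/81)x^2 + (10654/729)x + 4246/2187
the matrix is upper triangular; its diagonal is (1, 1, 1, 1, 1, 1, 1, 1)
for a triangular matrix the eigenvalues are the diagonal entries, with algebraic multiplicity their repetition count

λ = 1 (multiplicity 8)


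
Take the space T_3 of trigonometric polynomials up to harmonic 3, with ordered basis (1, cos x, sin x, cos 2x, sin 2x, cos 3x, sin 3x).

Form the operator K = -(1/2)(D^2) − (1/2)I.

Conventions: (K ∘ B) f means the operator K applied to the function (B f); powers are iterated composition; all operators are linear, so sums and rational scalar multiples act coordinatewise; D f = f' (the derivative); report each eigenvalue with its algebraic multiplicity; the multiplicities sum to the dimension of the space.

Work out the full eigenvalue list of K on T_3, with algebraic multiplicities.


λ = -1/2 (multiplicity 1), λ = 0 (multiplicity 2), λ = 3/2 (multiplicity 2), λ = 4 (multiplicity 2)

image of 1: -1/2
image of cos x: 0
image of sin x: 0
image of cos 2x: (3/2)cos 2x
image of sin 2x: (3/2)sin 2x
image of cos 3x: 4cos 3x
image of sin 3x: 4sin 3x
the matrix is diagonal; its diagonal is (-1/2, 0, 0, 3/2, 3/2, 4, 4)
for a triangular matrix the eigenvalues are the diagonal entries, with algebraic multiplicity their repetition count


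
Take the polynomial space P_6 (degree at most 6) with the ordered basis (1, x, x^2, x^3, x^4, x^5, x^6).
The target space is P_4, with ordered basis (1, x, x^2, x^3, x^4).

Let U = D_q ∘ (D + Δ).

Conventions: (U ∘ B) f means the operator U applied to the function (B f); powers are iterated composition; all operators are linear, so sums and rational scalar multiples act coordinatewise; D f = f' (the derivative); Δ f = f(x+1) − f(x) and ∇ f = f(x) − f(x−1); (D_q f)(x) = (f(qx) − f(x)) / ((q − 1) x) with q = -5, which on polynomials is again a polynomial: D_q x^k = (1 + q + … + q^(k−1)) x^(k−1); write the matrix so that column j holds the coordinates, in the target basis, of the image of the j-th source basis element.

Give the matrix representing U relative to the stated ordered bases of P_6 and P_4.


the matrix is [[0, 0, 4, 3, 4, 5, 6]; [0, 0, 0, -24, -24, -40, -60]; [0, 0, 0, 0, 168, 210, 420]; [0, 0, 0, 0, 0, -1040, -1560]; [0, 0, 0, 0, 0, 0, 6252]] (rows listed top to bottom)

image of 1: 0
image of x: 0
image of x^2: 4
image of x^3: -24x + 3
image of x^4: 168x^2 - 24x + 4
image of x^5: -1040x^3 + 210x^2 - 40x + 5
image of x^6: 6252x^4 - 1560x^3 + 420x^2 - 60x + 6
each image's coordinates form column j of the matrix


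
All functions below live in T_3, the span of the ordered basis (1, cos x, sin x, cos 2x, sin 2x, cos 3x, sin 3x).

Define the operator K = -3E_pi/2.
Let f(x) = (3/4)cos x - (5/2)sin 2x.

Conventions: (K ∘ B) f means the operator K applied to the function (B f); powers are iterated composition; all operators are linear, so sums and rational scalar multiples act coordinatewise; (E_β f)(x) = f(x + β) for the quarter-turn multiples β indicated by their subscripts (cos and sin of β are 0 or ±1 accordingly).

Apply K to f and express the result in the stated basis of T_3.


the image equals g(x) = (9/4)sin x - (15/2)sin 2x

E_pi/2 f = -(3/4)sin x + (5/2)sin 2x
(-3E_pi/2) f = (9/4)sin x - (15/2)sin 2x


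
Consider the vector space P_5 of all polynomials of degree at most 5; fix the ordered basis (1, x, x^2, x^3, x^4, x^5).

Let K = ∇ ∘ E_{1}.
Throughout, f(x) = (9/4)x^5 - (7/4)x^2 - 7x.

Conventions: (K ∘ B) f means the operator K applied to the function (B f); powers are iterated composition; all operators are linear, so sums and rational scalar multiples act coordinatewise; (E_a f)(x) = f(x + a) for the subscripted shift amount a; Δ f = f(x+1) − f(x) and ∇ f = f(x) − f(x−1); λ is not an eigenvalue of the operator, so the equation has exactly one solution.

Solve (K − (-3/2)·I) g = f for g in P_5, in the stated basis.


the image equals g(x) = (3/2)x^5 - 5x^4 + (10/3)x^3 + (13/6)x^2 - (53/9)x + 70/27

write g with unknown coordinates in the stated basis and equate coefficients in (K − (-3/2)·I) g = f
solving from the highest basis element down gives g = (3/2)x^5 - 5x^4 + (10/3)x^3 + (13/6)x^2 - (53/9)x + 70/27
check: K g = (15/2)x^4 - 5x^3 - 5x^2 + (11/6)x - 35/9
so K g − (-3/2)·g = (9/4)x^5 - (7/4)x^2 - 7x = f ✓


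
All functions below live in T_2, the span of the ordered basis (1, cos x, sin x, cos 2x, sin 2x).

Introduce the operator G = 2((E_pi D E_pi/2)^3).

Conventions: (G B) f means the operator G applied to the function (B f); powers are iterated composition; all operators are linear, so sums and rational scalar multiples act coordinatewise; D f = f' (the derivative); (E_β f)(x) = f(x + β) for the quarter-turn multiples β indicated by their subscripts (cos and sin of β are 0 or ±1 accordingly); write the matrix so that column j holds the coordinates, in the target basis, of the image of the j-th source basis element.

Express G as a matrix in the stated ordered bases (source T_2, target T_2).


the matrix is [[0, 0, 0, 0, 0]; [0, 2, 0, 0, 0]; [0, 0, 2, 0, 0]; [0, 0, 0, 0, 16]; [0, 0, 0, -16, 0]] (rows listed top to bottom)

image of 1: 0
image of cos x: 2cos x
image of sin x: 2sin x
image of cos 2x: -16sin 2x
image of sin 2x: 16cos 2x
each image's coordinates form column j of the matrix


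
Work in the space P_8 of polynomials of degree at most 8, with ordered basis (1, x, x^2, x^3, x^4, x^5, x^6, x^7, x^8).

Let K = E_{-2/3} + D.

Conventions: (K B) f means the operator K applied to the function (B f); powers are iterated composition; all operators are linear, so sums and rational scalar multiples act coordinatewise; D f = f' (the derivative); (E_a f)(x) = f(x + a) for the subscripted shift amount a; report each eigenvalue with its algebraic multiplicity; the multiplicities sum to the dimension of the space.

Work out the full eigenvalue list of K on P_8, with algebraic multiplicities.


image of 1: 1
image of x: x + 1/3
image of x^2: x^2 + (2/3)x + 4/9
image of x^3: x^3 + x^2 + (4/3)x - 8/27
image of x^4: x^4 + (4/3)x^3 + (8/3)x^2 - (32/27)x + 16/81
image of x^5: x^5 + (5/3)x^4 + (40/9)x^3 - (80/27)x^2 + (80/81)x - 32/243
image of x^6: x^6 + 2x^5 + (20/3)x^4 - (160/27)x^3 + (80/27)x^2 - (64/81)x + 64/729
image of x^7: x^7 + (7/3)x^6 + (28/3)x^5 - (280/27)x^4 + (560/81)x^3 - (224/81)x^2 + (448/729)x - 128/2187
image of x^8: x^8 + (8/3)x^7 + (112/9)x^6 - (448/27)x^5 + (1120/81)x^4 - (1792/243)x^3 + (1792/729)x^2 - (1024/2187)x + 256/6561
the matrix is upper triangular; its diagonal is (1, 1, 1, 1, 1, 1, 1, 1, 1)
for a triangular matrix the eigenvalues are the diagonal entries, with algebraic multiplicity their repetition count

λ = 1 (multiplicity 9)


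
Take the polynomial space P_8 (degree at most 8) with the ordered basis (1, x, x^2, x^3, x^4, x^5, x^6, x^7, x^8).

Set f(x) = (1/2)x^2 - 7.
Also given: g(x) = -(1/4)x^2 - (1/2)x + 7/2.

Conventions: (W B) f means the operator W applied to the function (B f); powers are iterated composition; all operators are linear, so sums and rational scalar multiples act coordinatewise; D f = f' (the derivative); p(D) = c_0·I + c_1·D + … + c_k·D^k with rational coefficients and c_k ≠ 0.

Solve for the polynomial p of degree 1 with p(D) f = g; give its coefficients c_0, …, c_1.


D^0 f = (1/2)x^2 - 7
D^1 f = x
matching coefficients of g against c_0 f + c_1 Df + … from the top degree down determines the c_i
solution: c_0 = -1/2, c_1 = -1/2

c_0 = -1/2, c_1 = -1/2


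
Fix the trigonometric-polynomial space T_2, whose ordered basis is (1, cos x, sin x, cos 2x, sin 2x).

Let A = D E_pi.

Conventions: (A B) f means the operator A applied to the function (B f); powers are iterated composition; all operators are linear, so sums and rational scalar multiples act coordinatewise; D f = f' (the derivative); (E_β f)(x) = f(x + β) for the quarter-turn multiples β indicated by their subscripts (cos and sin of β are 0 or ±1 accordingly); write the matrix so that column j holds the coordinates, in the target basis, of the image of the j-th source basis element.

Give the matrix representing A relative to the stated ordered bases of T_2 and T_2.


the matrix is [[0, 0, 0, 0, 0]; [0, 0, -1, 0, 0]; [0, 1, 0, 0, 0]; [0, 0, 0, 0, 2]; [0, 0, 0, -2, 0]] (rows listed top to bottom)

image of 1: 0
image of cos x: sin x
image of sin x: -cos x
image of cos 2x: -2sin 2x
image of sin 2x: 2cos 2x
each image's coordinates form column j of the matrix


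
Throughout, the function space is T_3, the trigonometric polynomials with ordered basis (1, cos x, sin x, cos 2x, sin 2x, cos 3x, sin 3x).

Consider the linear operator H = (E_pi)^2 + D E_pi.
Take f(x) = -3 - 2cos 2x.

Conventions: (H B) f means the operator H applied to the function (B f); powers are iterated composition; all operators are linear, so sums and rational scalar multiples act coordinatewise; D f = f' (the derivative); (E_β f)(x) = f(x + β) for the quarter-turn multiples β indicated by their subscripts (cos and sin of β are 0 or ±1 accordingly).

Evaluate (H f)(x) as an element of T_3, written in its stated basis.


the result is g(x) = -3 - 2cos 2x + 4sin 2x

E_pi f = -3 - 2cos 2x
E_pi E_pi f = -3 - 2cos 2x
E_pi f = -3 - 2cos 2x
D E_pi f = 4sin 2x
((E_pi)^2 + D E_pi) f = -3 - 2cos 2x + 4sin 2x


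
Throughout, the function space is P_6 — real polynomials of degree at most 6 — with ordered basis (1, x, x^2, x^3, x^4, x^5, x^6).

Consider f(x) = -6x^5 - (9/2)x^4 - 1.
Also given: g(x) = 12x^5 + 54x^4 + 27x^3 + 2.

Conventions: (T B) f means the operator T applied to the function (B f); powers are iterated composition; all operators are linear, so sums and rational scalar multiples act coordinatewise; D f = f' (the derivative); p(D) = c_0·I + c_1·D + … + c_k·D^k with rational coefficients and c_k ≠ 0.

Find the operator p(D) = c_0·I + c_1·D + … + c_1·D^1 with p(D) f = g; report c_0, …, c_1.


D^0 f = -6x^5 - (9/2)x^4 - 1
D^1 f = -30x^4 - 18x^3
matching coefficients of g against c_0 f + c_1 Df + … from the top degree down determines the c_i
solution: c_0 = -2, c_1 = -3/2

c_0 = -2, c_1 = -3/2


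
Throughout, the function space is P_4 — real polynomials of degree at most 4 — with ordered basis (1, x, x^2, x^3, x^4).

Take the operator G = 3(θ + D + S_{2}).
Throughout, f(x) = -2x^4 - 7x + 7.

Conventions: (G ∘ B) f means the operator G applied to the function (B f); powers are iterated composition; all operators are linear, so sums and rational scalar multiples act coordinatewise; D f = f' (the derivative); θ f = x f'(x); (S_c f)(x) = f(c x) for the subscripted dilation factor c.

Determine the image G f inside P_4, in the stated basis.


the result is g(x) = -120x^4 - 24x^3 - 63x

θ f = -8x^4 - 7x
D f = -8x^3 - 7
S_{2} f = -32x^4 - 14x + 7
(θ + D + S_{2}) f = -40x^4 - 8x^3 - 21x
(3(θ + D + S_{2})) f = -120x^4 - 24x^3 - 63x


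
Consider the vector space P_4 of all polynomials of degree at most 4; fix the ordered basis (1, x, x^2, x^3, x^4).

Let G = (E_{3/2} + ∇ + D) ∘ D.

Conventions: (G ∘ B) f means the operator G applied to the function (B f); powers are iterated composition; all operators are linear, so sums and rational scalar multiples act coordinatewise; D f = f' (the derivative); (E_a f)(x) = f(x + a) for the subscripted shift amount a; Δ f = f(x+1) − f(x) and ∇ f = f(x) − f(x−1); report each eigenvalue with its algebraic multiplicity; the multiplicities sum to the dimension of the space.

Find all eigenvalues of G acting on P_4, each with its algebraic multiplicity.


image of 1: 0
image of x: 1
image of x^2: 2x + 7
image of x^3: 3x^2 + 21x + 15/4
image of x^4: 4x^3 + 42x^2 + 15x + 35/2
the matrix is upper triangular; its diagonal is (0, 0, 0, 0, 0)
for a triangular matrix the eigenvalues are the diagonal entries, with algebraic multiplicity their repetition count

λ = 0 (multiplicity 5)
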